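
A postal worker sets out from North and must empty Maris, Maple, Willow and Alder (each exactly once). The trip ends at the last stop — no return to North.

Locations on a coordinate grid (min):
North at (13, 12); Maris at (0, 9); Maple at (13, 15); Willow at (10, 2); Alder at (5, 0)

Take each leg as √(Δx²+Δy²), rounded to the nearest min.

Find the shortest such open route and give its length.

There are 4! = 24 possible orderings.
North - Maris - Maple - Willow - Alder: 13+14+13+5 = 45
North - Maris - Maple - Alder - Willow: 13+14+17+5 = 49
North - Maris - Willow - Maple - Alder: 13+12+13+17 = 55
North - Maris - Willow - Alder - Maple: 13+12+5+17 = 47
North - Maris - Alder - Maple - Willow: 13+10+17+13 = 53
North - Maris - Alder - Willow - Maple: 13+10+5+13 = 41
North - Maple - Maris - Willow - Alder: 3+14+12+5 = 34
North - Maple - Maris - Alder - Willow: 3+14+10+5 = 32
North - Maple - Willow - Maris - Alder: 3+13+12+10 = 38
North - Maple - Willow - Alder - Maris: 3+13+5+10 = 31
North - Maple - Alder - Maris - Willow: 3+17+10+12 = 42
North - Maple - Alder - Willow - Maris: 3+17+5+12 = 37
North - Willow - Maris - Maple - Alder: 10+12+14+17 = 53
North - Willow - Maris - Alder - Maple: 10+12+10+17 = 49
… (10 more)
The minimum is 31.
One shortest path: North → Maple → Willow → Alder → Maris.

Shortest open route: 31 min.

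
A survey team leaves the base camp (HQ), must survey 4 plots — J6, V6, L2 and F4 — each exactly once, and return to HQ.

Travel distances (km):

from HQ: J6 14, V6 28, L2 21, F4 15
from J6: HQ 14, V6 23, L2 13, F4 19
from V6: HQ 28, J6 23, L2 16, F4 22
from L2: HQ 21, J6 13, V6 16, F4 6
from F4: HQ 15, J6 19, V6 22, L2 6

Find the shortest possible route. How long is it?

There are 12 distinct closed tours to check (reversals are equivalent).
HQ-J6-V6-L2-F4-HQ: 14+23+16+6+15 = 74
HQ-J6-V6-F4-L2-HQ: 14+23+22+6+21 = 86
HQ-J6-L2-V6-F4-HQ: 14+13+16+22+15 = 80
HQ-J6-L2-F4-V6-HQ: 14+13+6+22+28 = 83
HQ-J6-F4-V6-L2-HQ: 14+19+22+16+21 = 92
HQ-J6-F4-L2-V6-HQ: 14+19+6+16+28 = 83
HQ-V6-J6-L2-F4-HQ: 28+23+13+6+15 = 85
HQ-V6-J6-F4-L2-HQ: 28+23+19+6+21 = 97
HQ-V6-L2-J6-F4-HQ: 28+16+13+19+15 = 91
HQ-V6-F4-J6-L2-HQ: 28+22+19+13+21 = 103
HQ-L2-J6-V6-F4-HQ: 21+13+23+22+15 = 94
HQ-L2-V6-J6-F4-HQ: 21+16+23+19+15 = 94
The minimum is 74.
One optimal route: HQ → J6 → V6 → L2 → F4 → HQ (or its reverse).

74 km — the shortest possible round trip.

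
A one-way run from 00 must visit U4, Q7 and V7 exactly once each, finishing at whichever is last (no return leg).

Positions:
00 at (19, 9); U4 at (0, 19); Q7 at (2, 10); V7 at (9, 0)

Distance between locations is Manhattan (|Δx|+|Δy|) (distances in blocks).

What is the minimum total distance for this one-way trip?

There are 3! = 6 possible orderings.
00 - U4 - Q7 - V7: 29+11+17 = 57
00 - U4 - V7 - Q7: 29+28+17 = 74
00 - Q7 - U4 - V7: 18+11+28 = 57
00 - Q7 - V7 - U4: 18+17+28 = 63
00 - V7 - U4 - Q7: 19+28+11 = 58
00 - V7 - Q7 - U4: 19+17+11 = 47
The minimum is 47.
One shortest path: 00 → V7 → Q7 → U4.

Shortest open route: 47 blocks.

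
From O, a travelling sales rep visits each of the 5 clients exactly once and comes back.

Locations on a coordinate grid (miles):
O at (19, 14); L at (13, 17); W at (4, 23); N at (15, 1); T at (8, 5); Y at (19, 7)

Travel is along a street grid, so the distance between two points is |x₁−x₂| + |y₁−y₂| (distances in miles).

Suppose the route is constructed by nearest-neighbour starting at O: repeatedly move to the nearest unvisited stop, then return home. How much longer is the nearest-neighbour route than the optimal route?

From O: Y=7, L=9, N=17, T=20, W=24 → choose Y (7).
From Y: N=10, T=13, L=16, W=31 → choose N (10).
From N: T=11, L=18, W=33 → choose T (11).
From T: L=17, W=22 → choose L (17).
From L: W=15 → choose W (15).
NN route O → Y → N → T → L → W → O costs 84.
Optimal: O → L → W → T → N → Y → O costs 74 (by enumerating all 60 distinct tours).
Excess = 84 − 74 = 10.

The nearest-neighbour route is 10 miles longer than optimal.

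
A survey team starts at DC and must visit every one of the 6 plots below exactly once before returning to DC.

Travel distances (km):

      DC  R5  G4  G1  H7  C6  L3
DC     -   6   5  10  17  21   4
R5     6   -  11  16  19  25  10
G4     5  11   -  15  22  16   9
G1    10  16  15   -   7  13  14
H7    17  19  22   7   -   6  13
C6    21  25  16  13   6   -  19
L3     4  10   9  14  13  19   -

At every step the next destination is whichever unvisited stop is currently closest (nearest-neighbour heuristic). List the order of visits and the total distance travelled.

At DC the remaining stops are L3 4, G4 5, R5 6, G1 10, H7 17, C6 21; go to L3.
At L3 the remaining stops are G4 9, R5 10, H7 13, G1 14, C6 19; go to G4.
At G4 the remaining stops are R5 11, G1 15, C6 16, H7 22; go to R5.
At R5 the remaining stops are G1 16, H7 19, C6 25; go to G1.
At G1 the remaining stops are H7 7, C6 13; go to H7.
At H7 the remaining stops are C6 6; go to C6.
Return C6→DC: 21.
Total = 4 + 9 + 11 + 16 + 7 + 6 + 21 = 74.

Total distance 74 km via the nearest-neighbour route DC → L3 → G4 → R5 → G1 → H7 → C6 → DC.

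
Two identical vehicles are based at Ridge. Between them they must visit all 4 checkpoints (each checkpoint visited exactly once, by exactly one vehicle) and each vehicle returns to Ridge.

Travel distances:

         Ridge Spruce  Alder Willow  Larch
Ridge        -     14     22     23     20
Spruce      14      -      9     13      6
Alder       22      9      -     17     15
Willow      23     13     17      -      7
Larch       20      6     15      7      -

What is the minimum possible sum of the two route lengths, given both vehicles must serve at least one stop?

There are 2^3 − 1 = 7 ways to divide the 4 stops into two non-empty groups. For each, the best each vehicle can do is its own shortest tour through its group:
  {Spruce} + {Alder, Willow, Larch}: 28 + 66 = 94
  {Alder} + {Spruce, Willow, Larch}: 44 + 50 = 94
  {Spruce, Alder} + {Willow, Larch}: 45 + 50 = 95
  {Willow} + {Spruce, Alder, Larch}: 46 + 57 = 103
  {Spruce, Willow} + {Alder, Larch}: 50 + 57 = 107
  {Alder, Willow} + {Spruce, Larch}: 62 + 40 = 102
  … (7 splits in total)
Best: vehicle 1 Ridge → Spruce → Ridge = 28; vehicle 2 Ridge → Alder → Willow → Larch → Ridge = 66; combined 94.

Minimum combined distance: 94.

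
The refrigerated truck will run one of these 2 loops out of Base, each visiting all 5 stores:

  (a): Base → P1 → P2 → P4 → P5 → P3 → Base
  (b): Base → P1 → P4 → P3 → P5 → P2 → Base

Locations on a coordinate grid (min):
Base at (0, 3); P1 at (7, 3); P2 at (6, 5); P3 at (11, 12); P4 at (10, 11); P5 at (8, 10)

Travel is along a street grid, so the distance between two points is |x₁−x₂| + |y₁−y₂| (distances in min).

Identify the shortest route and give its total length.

(a): 7 + 3 + 10 + 3 + 5 + 20 = 48
(b): 7 + 11 + 2 + 5 + 7 + 8 = 40

Shortest is (b), total 40 min.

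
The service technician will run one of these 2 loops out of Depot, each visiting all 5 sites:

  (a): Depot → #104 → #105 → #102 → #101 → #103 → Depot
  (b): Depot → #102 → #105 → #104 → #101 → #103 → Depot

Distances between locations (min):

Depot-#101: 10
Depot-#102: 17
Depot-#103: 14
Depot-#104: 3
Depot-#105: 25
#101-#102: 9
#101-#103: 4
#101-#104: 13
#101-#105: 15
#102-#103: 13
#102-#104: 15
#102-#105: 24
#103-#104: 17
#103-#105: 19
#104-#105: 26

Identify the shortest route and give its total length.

(a): 3 + 26 + 24 + 9 + 4 + 14 = 80
(b): 17 + 24 + 26 + 13 + 4 + 14 = 98

Shortest is (a), total 80 min.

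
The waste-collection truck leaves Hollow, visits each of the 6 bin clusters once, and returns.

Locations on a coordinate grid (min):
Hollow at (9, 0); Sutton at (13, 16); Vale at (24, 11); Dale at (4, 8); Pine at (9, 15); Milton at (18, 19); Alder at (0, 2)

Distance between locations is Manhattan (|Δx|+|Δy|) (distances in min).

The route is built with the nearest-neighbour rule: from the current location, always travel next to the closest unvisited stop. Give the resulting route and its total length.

From Hollow: distances to unvisited — Alder=11, Dale=13, Pine=15, Sutton=20, Vale=26, Milton=28. Nearest is Alder (11).
From Alder: distances to unvisited — Dale=10, Pine=22, Sutton=27, Vale=33, Milton=35. Nearest is Dale (10).
From Dale: distances to unvisited — Pine=12, Sutton=17, Vale=23, Milton=25. Nearest is Pine (12).
From Pine: distances to unvisited — Sutton=5, Milton=13, Vale=19. Nearest is Sutton (5).
From Sutton: distances to unvisited — Milton=8, Vale=16. Nearest is Milton (8).
From Milton: distances to unvisited — Vale=14. Nearest is Vale (14).
Return Vale→Hollow: 26.
Total = 11 + 10 + 12 + 5 + 8 + 14 + 26 = 86.

86 min along Hollow → Alder → Dale → Pine → Sutton → Milton → Vale → Hollow.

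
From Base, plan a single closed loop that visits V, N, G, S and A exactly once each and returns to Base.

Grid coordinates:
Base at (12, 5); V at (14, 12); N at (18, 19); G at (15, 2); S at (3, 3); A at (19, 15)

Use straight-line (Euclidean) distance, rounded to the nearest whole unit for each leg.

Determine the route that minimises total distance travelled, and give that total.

53 — the shortest possible round trip.

There are 60 distinct closed tours to check (reversals are equivalent).
Base-V-N-G-S-A-Base: 7+8+17+12+20+12 = 76
Base-V-N-G-A-S-Base: 7+8+17+14+20+9 = 75
Base-V-N-S-G-A-Base: 7+8+22+12+14+12 = 75
Base-V-N-S-A-G-Base: 7+8+22+20+14+4 = 75
Base-V-N-A-G-S-Base: 7+8+4+14+12+9 = 54
Base-V-N-A-S-G-Base: 7+8+4+20+12+4 = 55
Base-V-G-N-S-A-Base: 7+10+17+22+20+12 = 88
Base-V-G-N-A-S-Base: 7+10+17+4+20+9 = 67
Base-V-G-S-N-A-Base: 7+10+12+22+4+12 = 67
Base-V-G-S-A-N-Base: 7+10+12+20+4+15 = 68
Base-V-G-A-N-S-Base: 7+10+14+4+22+9 = 66
Base-V-G-A-S-N-Base: 7+10+14+20+22+15 = 88
Base-V-S-N-G-A-Base: 7+14+22+17+14+12 = 86
Base-V-S-N-A-G-Base: 7+14+22+4+14+4 = 65
… (46 more)
Base-G-A-N-V-S-Base: 4+14+4+8+14+9 = 53  ← best
The minimum is 53.
One optimal route: Base → G → A → N → V → S → Base (or its reverse).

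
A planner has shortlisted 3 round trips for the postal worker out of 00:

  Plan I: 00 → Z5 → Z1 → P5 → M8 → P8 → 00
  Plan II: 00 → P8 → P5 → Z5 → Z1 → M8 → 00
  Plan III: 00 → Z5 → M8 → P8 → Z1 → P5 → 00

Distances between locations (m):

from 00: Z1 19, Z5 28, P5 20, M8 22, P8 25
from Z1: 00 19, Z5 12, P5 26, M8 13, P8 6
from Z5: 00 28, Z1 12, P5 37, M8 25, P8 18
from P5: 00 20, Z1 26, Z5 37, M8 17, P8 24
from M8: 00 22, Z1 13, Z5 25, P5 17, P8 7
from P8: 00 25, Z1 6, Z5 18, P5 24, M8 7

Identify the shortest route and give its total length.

Plan I: 28 + 12 + 26 + 17 + 7 + 25 = 115
Plan II: 25 + 24 + 37 + 12 + 13 + 22 = 133
Plan III: 28 + 25 + 7 + 6 + 26 + 20 = 112

112 m — Plan III is the shortest.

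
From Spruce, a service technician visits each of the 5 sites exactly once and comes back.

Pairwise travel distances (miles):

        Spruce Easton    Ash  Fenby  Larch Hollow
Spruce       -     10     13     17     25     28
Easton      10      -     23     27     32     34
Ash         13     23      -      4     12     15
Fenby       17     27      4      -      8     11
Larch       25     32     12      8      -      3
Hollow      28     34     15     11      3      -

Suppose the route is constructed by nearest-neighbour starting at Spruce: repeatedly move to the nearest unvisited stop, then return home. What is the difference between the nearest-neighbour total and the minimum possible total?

The nearest-neighbour route is 4 miles longer than optimal.

From Spruce: Easton=10, Ash=13, Fenby=17, Larch=25, Hollow=28 → choose Easton (10).
From Easton: Ash=23, Fenby=27, Larch=32, Hollow=34 → choose Ash (23).
From Ash: Fenby=4, Larch=12, Hollow=15 → choose Fenby (4).
From Fenby: Larch=8, Hollow=11 → choose Larch (8).
From Larch: Hollow=3 → choose Hollow (3).
NN route Spruce → Easton → Ash → Fenby → Larch → Hollow → Spruce costs 76.
Optimal: Spruce → Easton → Hollow → Larch → Fenby → Ash → Spruce costs 72 (by enumerating all 60 distinct tours).
Excess = 76 − 72 = 4.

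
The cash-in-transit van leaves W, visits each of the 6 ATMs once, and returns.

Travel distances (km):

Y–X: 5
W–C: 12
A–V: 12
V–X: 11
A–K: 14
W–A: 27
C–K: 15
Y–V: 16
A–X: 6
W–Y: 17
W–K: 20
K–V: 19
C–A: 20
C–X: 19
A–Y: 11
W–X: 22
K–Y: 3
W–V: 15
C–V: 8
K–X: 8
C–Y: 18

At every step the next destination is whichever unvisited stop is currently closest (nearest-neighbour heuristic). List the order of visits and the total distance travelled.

Nearest-neighbour total = 80 km; route W → C → V → X → Y → K → A → W.

From W: distances to unvisited — C=12, V=15, Y=17, K=20, X=22, A=27. Nearest is C (12).
From C: distances to unvisited — V=8, K=15, Y=18, X=19, A=20. Nearest is V (8).
From V: distances to unvisited — X=11, A=12, Y=16, K=19. Nearest is X (11).
From X: distances to unvisited — Y=5, A=6, K=8. Nearest is Y (5).
From Y: distances to unvisited — K=3, A=11. Nearest is K (3).
From K: distances to unvisited — A=14. Nearest is A (14).
Return A→W: 27.
Total = 12 + 8 + 11 + 5 + 3 + 14 + 27 = 80.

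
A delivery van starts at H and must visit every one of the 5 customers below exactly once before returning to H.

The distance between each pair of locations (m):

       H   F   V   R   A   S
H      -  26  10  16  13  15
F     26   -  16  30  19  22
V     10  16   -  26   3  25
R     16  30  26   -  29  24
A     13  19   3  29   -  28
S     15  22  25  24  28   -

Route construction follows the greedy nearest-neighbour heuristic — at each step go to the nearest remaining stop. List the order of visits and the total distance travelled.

From H: distances to unvisited — V=10, A=13, S=15, R=16, F=26. Nearest is V (10).
From V: distances to unvisited — A=3, F=16, S=25, R=26. Nearest is A (3).
From A: distances to unvisited — F=19, S=28, R=29. Nearest is F (19).
From F: distances to unvisited — S=22, R=30. Nearest is S (22).
From S: distances to unvisited — R=24. Nearest is R (24).
Return R→H: 16.
Total = 10 + 3 + 19 + 22 + 24 + 16 = 94.

94 m along H → V → A → F → S → R → H.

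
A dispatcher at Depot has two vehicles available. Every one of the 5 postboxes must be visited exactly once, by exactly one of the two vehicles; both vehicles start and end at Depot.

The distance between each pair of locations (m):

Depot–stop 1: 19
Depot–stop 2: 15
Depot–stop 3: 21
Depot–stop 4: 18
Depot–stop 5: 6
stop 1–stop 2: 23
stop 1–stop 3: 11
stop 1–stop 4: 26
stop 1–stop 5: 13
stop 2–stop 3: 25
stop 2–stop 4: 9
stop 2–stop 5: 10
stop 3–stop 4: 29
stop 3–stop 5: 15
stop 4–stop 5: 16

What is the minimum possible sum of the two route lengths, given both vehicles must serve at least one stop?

Minimum combined distance: 93 m.

Check every non-empty split of the stops between the two vehicles; for each half take its own optimal tour:
  {stop 1} + {stop 2, stop 3, stop 4, stop 5}: 38 + 73 = 111
  {stop 2} + {stop 1, stop 3, stop 4, stop 5}: 30 + 76 = 106
  {stop 1, stop 2} + {stop 3, stop 4, stop 5}: 57 + 68 = 125
  {stop 3} + {stop 1, stop 2, stop 4, stop 5}: 42 + 69 = 111
  {stop 1, stop 3} + {stop 2, stop 4, stop 5}: 51 + 43 = 94
  {stop 2, stop 3} + {stop 1, stop 4, stop 5}: 61 + 63 = 124
  … (15 splits in total)
  {stop 2, stop 4} + {stop 1, stop 3, stop 5}: 42 + 51 = 93  ← best
Best: vehicle 1 Depot → stop 2 → stop 4 → Depot = 42; vehicle 2 Depot → stop 1 → stop 3 → stop 5 → Depot = 51; combined 93.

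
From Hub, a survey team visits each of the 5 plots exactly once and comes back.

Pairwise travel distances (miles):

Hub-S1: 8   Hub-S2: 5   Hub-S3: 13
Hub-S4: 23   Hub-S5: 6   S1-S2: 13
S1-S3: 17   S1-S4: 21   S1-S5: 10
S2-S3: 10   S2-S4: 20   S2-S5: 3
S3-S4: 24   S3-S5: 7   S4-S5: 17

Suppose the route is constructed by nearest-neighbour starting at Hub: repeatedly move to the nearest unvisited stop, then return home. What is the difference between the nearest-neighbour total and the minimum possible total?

8 miles longer than the optimal tour.

Hub: S2=5, S5=6, S1=8, S3=13, S4=23 ⇒ S2
S2: S5=3, S3=10, S1=13, S4=20 ⇒ S5
S5: S3=7, S1=10, S4=17 ⇒ S3
S3: S1=17, S4=24 ⇒ S1
S1: S4=21 ⇒ S4
NN route Hub → S2 → S5 → S3 → S1 → S4 → Hub costs 76.
Optimal: Hub → S1 → S4 → S3 → S5 → S2 → Hub costs 68 (by enumerating all 60 distinct tours).
Excess = 76 − 68 = 8.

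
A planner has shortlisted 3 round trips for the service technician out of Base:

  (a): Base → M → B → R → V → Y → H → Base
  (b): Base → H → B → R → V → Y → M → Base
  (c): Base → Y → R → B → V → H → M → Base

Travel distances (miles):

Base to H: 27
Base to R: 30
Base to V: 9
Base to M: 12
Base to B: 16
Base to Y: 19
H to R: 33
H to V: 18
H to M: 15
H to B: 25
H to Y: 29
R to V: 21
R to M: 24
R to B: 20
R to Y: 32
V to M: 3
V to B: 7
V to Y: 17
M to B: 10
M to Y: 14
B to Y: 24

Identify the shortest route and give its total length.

Shortest is (c), total 123 miles.

(a): 12 + 10 + 20 + 21 + 17 + 29 + 27 = 136
(b): 27 + 25 + 20 + 21 + 17 + 14 + 12 = 136
(c): 19 + 32 + 20 + 7 + 18 + 15 + 12 = 123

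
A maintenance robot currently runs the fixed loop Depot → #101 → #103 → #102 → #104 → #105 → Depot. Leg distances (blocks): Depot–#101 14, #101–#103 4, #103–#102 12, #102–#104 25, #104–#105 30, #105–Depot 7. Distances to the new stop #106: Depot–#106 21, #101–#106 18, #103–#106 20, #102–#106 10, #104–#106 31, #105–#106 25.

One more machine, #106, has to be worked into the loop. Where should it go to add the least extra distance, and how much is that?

Insertion cost between consecutive stops i–j is d(i,#106) + d(#106,j) − d(i,j):
  between Depot and #101: 21 + 18 − 14 = 25
  between #101 and #103: 18 + 20 − 4 = 34
  between #103 and #102: 20 + 10 − 12 = 18
  between #102 and #104: 10 + 31 − 25 = 16
  between #104 and #105: 31 + 25 − 30 = 26
  between #105 and Depot: 25 + 21 − 7 = 39
Cheapest insertion is between #102 and #104, adding 16.
New total = 92 + 16 = 108.

+16 blocks — insert #106 between #102 and #104.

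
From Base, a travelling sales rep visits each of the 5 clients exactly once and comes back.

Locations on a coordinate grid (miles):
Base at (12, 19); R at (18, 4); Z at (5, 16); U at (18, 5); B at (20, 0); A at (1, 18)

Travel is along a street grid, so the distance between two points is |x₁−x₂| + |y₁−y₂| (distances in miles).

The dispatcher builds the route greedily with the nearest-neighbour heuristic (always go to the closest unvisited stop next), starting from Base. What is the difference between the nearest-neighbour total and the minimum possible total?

Excess over optimum: 4 miles.

From Base: Z=10, A=12, U=20, R=21, B=27 → choose Z (10).
From Z: A=6, U=24, R=25, B=31 → choose A (6).
From A: U=30, R=31, B=37 → choose U (30).
From U: R=1, B=7 → choose R (1).
From R: B=6 → choose B (6).
NN route Base → Z → A → U → R → B → Base costs 80.
Optimal: Base → R → B → U → Z → A → Base costs 76 (by enumerating all 60 distinct tours).
Excess = 80 − 76 = 4.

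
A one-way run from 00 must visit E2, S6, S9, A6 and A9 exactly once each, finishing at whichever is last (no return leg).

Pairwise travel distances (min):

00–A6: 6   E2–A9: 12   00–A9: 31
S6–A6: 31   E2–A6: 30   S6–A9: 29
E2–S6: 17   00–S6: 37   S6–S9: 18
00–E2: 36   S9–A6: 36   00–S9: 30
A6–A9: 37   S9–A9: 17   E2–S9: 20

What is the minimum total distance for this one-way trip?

83 min — the minimum one-way total.

There are 5! = 120 possible orderings.
00 - E2 - S6 - S9 - A6 - A9: 36+17+18+36+37 = 144
00 - E2 - S6 - S9 - A9 - A6: 36+17+18+17+37 = 125
00 - E2 - S6 - A6 - S9 - A9: 36+17+31+36+17 = 137
00 - E2 - S6 - A6 - A9 - S9: 36+17+31+37+17 = 138
00 - E2 - S6 - A9 - S9 - A6: 36+17+29+17+36 = 135
00 - E2 - S6 - A9 - A6 - S9: 36+17+29+37+36 = 155
00 - E2 - S9 - S6 - A6 - A9: 36+20+18+31+37 = 142
00 - E2 - S9 - S6 - A9 - A6: 36+20+18+29+37 = 140
00 - E2 - S9 - A6 - S6 - A9: 36+20+36+31+29 = 152
00 - E2 - S9 - A6 - A9 - S6: 36+20+36+37+29 = 158
00 - E2 - S9 - A9 - S6 - A6: 36+20+17+29+31 = 133
00 - E2 - S9 - A9 - A6 - S6: 36+20+17+37+31 = 141
00 - E2 - A6 - S6 - S9 - A9: 36+30+31+18+17 = 132
00 - E2 - A6 - S6 - A9 - S9: 36+30+31+29+17 = 143
… (106 more)
00 - A6 - E2 - A9 - S9 - S6: 6+30+12+17+18 = 83  ← best
The minimum is 83.
One shortest path: 00 → A6 → E2 → A9 → S9 → S6.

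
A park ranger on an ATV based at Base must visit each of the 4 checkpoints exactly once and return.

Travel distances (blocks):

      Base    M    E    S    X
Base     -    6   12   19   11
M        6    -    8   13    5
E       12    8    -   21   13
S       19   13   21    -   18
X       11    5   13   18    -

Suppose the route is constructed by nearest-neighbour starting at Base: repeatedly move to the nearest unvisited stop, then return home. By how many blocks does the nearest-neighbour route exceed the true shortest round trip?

2 blocks longer than the optimal tour.

Base: M=6, X=11, E=12, S=19 ⇒ M
M: X=5, E=8, S=13 ⇒ X
X: E=13, S=18 ⇒ E
E: S=21 ⇒ S
NN route Base → M → X → E → S → Base costs 64.
Optimal: Base → M → S → X → E → Base costs 62 (by enumerating all 12 distinct tours).
Excess = 64 − 62 = 2.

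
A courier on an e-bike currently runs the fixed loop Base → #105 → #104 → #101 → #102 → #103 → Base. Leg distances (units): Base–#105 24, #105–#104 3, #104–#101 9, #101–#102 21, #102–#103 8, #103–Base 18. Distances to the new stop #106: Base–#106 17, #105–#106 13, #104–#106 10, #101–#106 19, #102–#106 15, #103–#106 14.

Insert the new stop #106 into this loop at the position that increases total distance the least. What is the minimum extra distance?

Insertion cost between consecutive stops i–j is d(i,#106) + d(#106,j) − d(i,j):
  between Base and #105: 17 + 13 − 24 = 6
  between #105 and #104: 13 + 10 − 3 = 20
  between #104 and #101: 10 + 19 − 9 = 20
  between #101 and #102: 19 + 15 − 21 = 13
  between #102 and #103: 15 + 14 − 8 = 21
  between #103 and Base: 14 + 17 − 18 = 13
Cheapest insertion is between Base and #105, adding 6.
New total = 83 + 6 = 89.

+6 — insert #106 between Base and #105.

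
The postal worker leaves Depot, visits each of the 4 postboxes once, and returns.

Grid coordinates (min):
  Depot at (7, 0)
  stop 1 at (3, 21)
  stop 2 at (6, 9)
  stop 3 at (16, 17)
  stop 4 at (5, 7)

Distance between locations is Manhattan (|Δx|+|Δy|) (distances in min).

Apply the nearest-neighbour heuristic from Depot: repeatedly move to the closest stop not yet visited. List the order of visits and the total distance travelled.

Nearest-neighbour total = 70 min; route Depot → stop 4 → stop 2 → stop 1 → stop 3 → Depot.

Depot → [stop 4:9 / stop 2:10 / stop 1:25 / stop 3:26] → stop 4 (9)
stop 4 → [stop 2:3 / stop 1:16 / stop 3:21] → stop 2 (3)
stop 2 → [stop 1:15 / stop 3:18] → stop 1 (15)
stop 1 → [stop 3:17] → stop 3 (17)
Return stop 3→Depot: 26.
Total = 9 + 3 + 15 + 17 + 26 = 70.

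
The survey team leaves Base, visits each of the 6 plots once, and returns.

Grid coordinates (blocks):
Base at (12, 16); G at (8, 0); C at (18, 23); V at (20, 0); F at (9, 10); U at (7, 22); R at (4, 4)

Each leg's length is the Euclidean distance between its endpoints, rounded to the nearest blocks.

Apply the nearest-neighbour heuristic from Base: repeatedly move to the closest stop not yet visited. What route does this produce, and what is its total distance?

At Base the remaining stops are F 7, U 8, C 9, R 14, G 16, V 18; go to F.
At F the remaining stops are R 8, G 10, U 12, V 15, C 16; go to R.
At R the remaining stops are G 6, V 16, U 18, C 24; go to G.
At G the remaining stops are V 12, U 22, C 25; go to V.
At V the remaining stops are C 23, U 26; go to C.
At C the remaining stops are U 11; go to U.
Return U→Base: 8.
Total = 7 + 8 + 6 + 12 + 23 + 11 + 8 = 75.

75 blocks along Base → F → R → G → V → C → U → Base.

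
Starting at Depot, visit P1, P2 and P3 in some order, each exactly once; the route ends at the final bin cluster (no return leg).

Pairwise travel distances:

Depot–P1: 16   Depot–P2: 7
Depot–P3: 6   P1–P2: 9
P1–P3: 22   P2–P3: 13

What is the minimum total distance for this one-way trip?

Shortest open route: 28.

There are 3! = 6 possible orderings.
Depot - P1 - P2 - P3: 16+9+13 = 38
Depot - P1 - P3 - P2: 16+22+13 = 51
Depot - P2 - P1 - P3: 7+9+22 = 38
Depot - P2 - P3 - P1: 7+13+22 = 42
Depot - P3 - P1 - P2: 6+22+9 = 37
Depot - P3 - P2 - P1: 6+13+9 = 28
The minimum is 28.
One shortest path: Depot → P3 → P2 → P1.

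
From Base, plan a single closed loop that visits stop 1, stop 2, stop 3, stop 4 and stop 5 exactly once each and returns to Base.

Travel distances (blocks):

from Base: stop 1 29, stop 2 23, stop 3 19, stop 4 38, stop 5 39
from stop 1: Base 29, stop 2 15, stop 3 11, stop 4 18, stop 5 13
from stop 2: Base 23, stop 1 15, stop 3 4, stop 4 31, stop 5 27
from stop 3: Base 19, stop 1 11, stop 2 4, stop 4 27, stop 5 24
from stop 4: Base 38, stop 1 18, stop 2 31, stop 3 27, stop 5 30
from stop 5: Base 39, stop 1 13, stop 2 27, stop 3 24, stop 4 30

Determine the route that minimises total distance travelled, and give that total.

Base-stop 1-stop 2-stop 3-stop 4-stop 5-Base: 29+15+4+27+30+39 = 144
Base-stop 1-stop 2-stop 3-stop 5-stop 4-Base: 29+15+4+24+30+38 = 140
Base-stop 1-stop 2-stop 4-stop 3-stop 5-Base: 29+15+31+27+24+39 = 165
Base-stop 1-stop 2-stop 4-stop 5-stop 3-Base: 29+15+31+30+24+19 = 148
Base-stop 1-stop 2-stop 5-stop 3-stop 4-Base: 29+15+27+24+27+38 = 160
Base-stop 1-stop 2-stop 5-stop 4-stop 3-Base: 29+15+27+30+27+19 = 147
Base-stop 1-stop 3-stop 2-stop 4-stop 5-Base: 29+11+4+31+30+39 = 144
Base-stop 1-stop 3-stop 2-stop 5-stop 4-Base: 29+11+4+27+30+38 = 139
Base-stop 1-stop 3-stop 4-stop 2-stop 5-Base: 29+11+27+31+27+39 = 164
Base-stop 1-stop 3-stop 4-stop 5-stop 2-Base: 29+11+27+30+27+23 = 147
Base-stop 1-stop 3-stop 5-stop 2-stop 4-Base: 29+11+24+27+31+38 = 160
Base-stop 1-stop 3-stop 5-stop 4-stop 2-Base: 29+11+24+30+31+23 = 148
Base-stop 1-stop 4-stop 2-stop 3-stop 5-Base: 29+18+31+4+24+39 = 145
Base-stop 1-stop 4-stop 2-stop 5-stop 3-Base: 29+18+31+27+24+19 = 148
… (46 more)
Base-stop 2-stop 3-stop 1-stop 5-stop 4-Base: 23+4+11+13+30+38 = 119  ← best
The minimum is 119.
One optimal route: Base → stop 2 → stop 3 → stop 1 → stop 5 → stop 4 → Base (or its reverse).

Minimum total distance: 119 blocks.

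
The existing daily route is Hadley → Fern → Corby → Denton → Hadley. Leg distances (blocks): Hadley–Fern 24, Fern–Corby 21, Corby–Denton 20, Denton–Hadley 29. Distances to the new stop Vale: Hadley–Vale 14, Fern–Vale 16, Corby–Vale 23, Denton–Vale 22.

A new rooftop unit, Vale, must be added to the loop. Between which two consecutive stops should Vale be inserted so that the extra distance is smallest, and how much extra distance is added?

+6 blocks — insert Vale between Hadley and Fern.

Insertion cost between consecutive stops i–j is d(i,Vale) + d(Vale,j) − d(i,j):
  between Hadley and Fern: 14 + 16 − 24 = 6
  between Fern and Corby: 16 + 23 − 21 = 18
  between Corby and Denton: 23 + 22 − 20 = 25
  between Denton and Hadley: 22 + 14 − 29 = 7
Cheapest insertion is between Hadley and Fern, adding 6.
New total = 94 + 6 = 100.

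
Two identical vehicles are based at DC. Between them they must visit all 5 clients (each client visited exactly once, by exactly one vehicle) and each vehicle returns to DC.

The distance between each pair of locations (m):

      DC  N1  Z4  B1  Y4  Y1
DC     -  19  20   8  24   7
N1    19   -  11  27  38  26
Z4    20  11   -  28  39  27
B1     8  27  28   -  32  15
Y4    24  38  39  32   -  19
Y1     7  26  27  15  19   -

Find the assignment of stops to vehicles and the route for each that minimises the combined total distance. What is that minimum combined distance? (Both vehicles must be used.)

Try each way of splitting the stops between the two vehicles (each non-empty) and, for each split, find the best tour for each vehicle:
  {N1} + {Z4, B1, Y4, Y1}: 38 + 101 = 139
  {Z4} + {N1, B1, Y4, Y1}: 40 + 99 = 139
  {N1, Z4} + {B1, Y4, Y1}: 50 + 66 = 116
  {B1} + {N1, Z4, Y4, Y1}: 16 + 95 = 111
  {N1, B1} + {Z4, Y4, Y1}: 54 + 85 = 139
  {Z4, B1} + {N1, Y4, Y1}: 56 + 83 = 139
  … (15 splits in total)
Best: vehicle 1 DC → B1 → DC = 16; vehicle 2 DC → N1 → Z4 → Y4 → Y1 → DC = 95; combined 111.

Minimum combined distance: 111 m.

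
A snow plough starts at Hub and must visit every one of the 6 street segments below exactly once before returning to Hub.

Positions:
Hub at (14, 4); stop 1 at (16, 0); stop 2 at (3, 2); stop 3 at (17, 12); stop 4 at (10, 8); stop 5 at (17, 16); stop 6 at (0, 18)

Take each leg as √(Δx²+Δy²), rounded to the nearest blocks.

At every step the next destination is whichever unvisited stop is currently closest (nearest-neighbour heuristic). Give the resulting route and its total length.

At Hub the remaining stops are stop 1 4, stop 4 6, stop 3 9, stop 2 11, stop 5 12, stop 6 20; go to stop 1.
At stop 1 the remaining stops are stop 4 10, stop 3 12, stop 2 13, stop 5 16, stop 6 24; go to stop 4.
At stop 4 the remaining stops are stop 3 8, stop 2 9, stop 5 11, stop 6 14; go to stop 3.
At stop 3 the remaining stops are stop 5 4, stop 2 17, stop 6 18; go to stop 5.
At stop 5 the remaining stops are stop 6 17, stop 2 20; go to stop 6.
At stop 6 the remaining stops are stop 2 16; go to stop 2.
Return stop 2→Hub: 11.
Total = 4 + 10 + 8 + 4 + 17 + 16 + 11 = 70.

Total distance 70 blocks via the nearest-neighbour route Hub → stop 1 → stop 4 → stop 3 → stop 5 → stop 6 → stop 2 → Hub.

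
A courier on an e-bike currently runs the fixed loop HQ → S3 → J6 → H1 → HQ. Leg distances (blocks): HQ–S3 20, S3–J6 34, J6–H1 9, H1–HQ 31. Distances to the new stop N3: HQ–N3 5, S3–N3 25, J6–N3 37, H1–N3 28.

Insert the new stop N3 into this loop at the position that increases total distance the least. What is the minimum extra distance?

Minimum extra distance: 2 blocks, inserting N3 between H1 and HQ.

Insertion cost between consecutive stops i–j is d(i,N3) + d(N3,j) − d(i,j):
  between HQ and S3: 5 + 25 − 20 = 10
  between S3 and J6: 25 + 37 − 34 = 28
  between J6 and H1: 37 + 28 − 9 = 56
  between H1 and HQ: 28 + 5 − 31 = 2
Cheapest insertion is between H1 and HQ, adding 2.
New total = 94 + 2 = 96.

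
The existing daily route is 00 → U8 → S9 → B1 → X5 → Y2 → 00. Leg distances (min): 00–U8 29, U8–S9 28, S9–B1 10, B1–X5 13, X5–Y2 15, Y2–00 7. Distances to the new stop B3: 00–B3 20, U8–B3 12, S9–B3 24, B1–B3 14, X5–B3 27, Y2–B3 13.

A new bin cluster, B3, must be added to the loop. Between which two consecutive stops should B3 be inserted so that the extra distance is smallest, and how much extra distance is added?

Adding 3 min by placing B3 on the 00–U8 leg.

Insertion cost between consecutive stops i–j is d(i,B3) + d(B3,j) − d(i,j):
  between 00 and U8: 20 + 12 − 29 = 3
  between U8 and S9: 12 + 24 − 28 = 8
  between S9 and B1: 24 + 14 − 10 = 28
  between B1 and X5: 14 + 27 − 13 = 28
  between X5 and Y2: 27 + 13 − 15 = 25
  between Y2 and 00: 13 + 20 − 7 = 26
Cheapest insertion is between 00 and U8, adding 3.
New total = 102 + 3 = 105.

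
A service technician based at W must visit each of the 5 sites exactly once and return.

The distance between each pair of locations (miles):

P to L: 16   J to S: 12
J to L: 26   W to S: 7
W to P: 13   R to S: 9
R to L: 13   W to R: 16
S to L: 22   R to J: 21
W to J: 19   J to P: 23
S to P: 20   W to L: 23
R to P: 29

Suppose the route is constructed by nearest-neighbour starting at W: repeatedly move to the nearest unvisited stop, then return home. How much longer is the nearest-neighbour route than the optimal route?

Excess over optimum: 5 miles.

W: S=7, P=13, R=16, J=19, L=23 ⇒ S
S: R=9, J=12, P=20, L=22 ⇒ R
R: L=13, J=21, P=29 ⇒ L
L: P=16, J=26 ⇒ P
P: J=23 ⇒ J
NN route W → S → R → L → P → J → W costs 87.
Optimal: W → J → S → R → L → P → W costs 82 (by enumerating all 60 distinct tours).
Excess = 87 − 82 = 5.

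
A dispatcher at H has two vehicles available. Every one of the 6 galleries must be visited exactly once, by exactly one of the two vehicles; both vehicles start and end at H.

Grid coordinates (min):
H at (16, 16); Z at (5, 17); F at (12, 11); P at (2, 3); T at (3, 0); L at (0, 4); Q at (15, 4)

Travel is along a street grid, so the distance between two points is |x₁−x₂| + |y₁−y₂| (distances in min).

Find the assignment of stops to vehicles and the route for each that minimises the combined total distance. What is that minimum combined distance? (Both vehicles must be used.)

84 min — the smallest possible combined total.

Try each way of splitting the stops between the two vehicles (each non-empty) and, for each split, find the best tour for each vehicle:
  {Z} + {F, P, T, L, Q}: 24 + 64 = 88
  {F} + {Z, P, T, L, Q}: 18 + 66 = 84
  {Z, F} + {P, T, L, Q}: 34 + 64 = 98
  {P} + {Z, F, T, L, Q}: 54 + 72 = 126
  {Z, P} + {F, T, L, Q}: 56 + 64 = 120
  {F, P} + {Z, T, L, Q}: 54 + 66 = 120
  … (31 splits in total)
Best: vehicle 1 H → F → H = 18; vehicle 2 H → Z → T → P → L → Q → H = 66; combined 84.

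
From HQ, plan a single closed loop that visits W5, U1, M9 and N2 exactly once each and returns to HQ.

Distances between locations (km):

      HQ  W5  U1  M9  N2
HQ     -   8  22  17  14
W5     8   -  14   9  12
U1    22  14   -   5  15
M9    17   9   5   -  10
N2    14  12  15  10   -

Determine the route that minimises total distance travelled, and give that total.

With 4 stops there are 4!/2 = 12 distinct round trips (a route and its reverse cost the same).
HQ→W5→U1→M9→N2→HQ: 8+14+5+10+14 = 51
HQ→W5→U1→N2→M9→HQ: 8+14+15+10+17 = 64
HQ→W5→M9→U1→N2→HQ: 8+9+5+15+14 = 51
HQ→W5→M9→N2→U1→HQ: 8+9+10+15+22 = 64
HQ→W5→N2→U1→M9→HQ: 8+12+15+5+17 = 57
HQ→W5→N2→M9→U1→HQ: 8+12+10+5+22 = 57
HQ→U1→W5→M9→N2→HQ: 22+14+9+10+14 = 69
HQ→U1→W5→N2→M9→HQ: 22+14+12+10+17 = 75
HQ→U1→M9→W5→N2→HQ: 22+5+9+12+14 = 62
HQ→U1→N2→W5→M9→HQ: 22+15+12+9+17 = 75
HQ→M9→W5→U1→N2→HQ: 17+9+14+15+14 = 69
HQ→M9→U1→W5→N2→HQ: 17+5+14+12+14 = 62
The minimum is 51.
One optimal route: HQ → W5 → U1 → M9 → N2 → HQ (or its reverse).

51 km — the shortest possible round trip.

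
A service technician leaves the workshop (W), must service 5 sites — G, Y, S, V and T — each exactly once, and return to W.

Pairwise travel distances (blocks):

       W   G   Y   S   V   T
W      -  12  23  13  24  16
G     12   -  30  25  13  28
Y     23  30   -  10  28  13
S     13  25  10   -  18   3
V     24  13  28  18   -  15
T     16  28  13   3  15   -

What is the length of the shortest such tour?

76 blocks — the shortest possible round trip.

W→G→Y→S→V→T→W: 12+30+10+18+15+16 = 101
W→G→Y→S→T→V→W: 12+30+10+3+15+24 = 94
W→G→Y→V→S→T→W: 12+30+28+18+3+16 = 107
W→G→Y→V→T→S→W: 12+30+28+15+3+13 = 101
W→G→Y→T→S→V→W: 12+30+13+3+18+24 = 100
W→G→Y→T→V→S→W: 12+30+13+15+18+13 = 101
W→G→S→Y→V→T→W: 12+25+10+28+15+16 = 106
W→G→S→Y→T→V→W: 12+25+10+13+15+24 = 99
W→G→S→V→Y→T→W: 12+25+18+28+13+16 = 112
W→G→S→V→T→Y→W: 12+25+18+15+13+23 = 106
W→G→S→T→Y→V→W: 12+25+3+13+28+24 = 105
W→G→S→T→V→Y→W: 12+25+3+15+28+23 = 106
W→G→V→Y→S→T→W: 12+13+28+10+3+16 = 82
W→G→V→Y→T→S→W: 12+13+28+13+3+13 = 82
… (46 more)
W→G→V→T→Y→S→W: 12+13+15+13+10+13 = 76  ← best
The minimum is 76.
One optimal route: W → G → V → T → Y → S → W (or its reverse).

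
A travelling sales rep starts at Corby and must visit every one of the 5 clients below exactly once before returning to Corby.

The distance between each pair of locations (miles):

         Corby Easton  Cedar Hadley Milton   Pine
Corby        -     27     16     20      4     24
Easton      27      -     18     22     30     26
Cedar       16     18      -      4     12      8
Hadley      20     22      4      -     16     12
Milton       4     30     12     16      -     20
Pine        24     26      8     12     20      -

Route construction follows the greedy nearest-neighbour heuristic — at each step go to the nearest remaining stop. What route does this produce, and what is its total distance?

Total distance 85 miles via the nearest-neighbour route Corby → Milton → Cedar → Hadley → Pine → Easton → Corby.

Corby → [Milton:4 / Cedar:16 / Hadley:20 / Pine:24 / Easton:27] → Milton (4)
Milton → [Cedar:12 / Hadley:16 / Pine:20 / Easton:30] → Cedar (12)
Cedar → [Hadley:4 / Pine:8 / Easton:18] → Hadley (4)
Hadley → [Pine:12 / Easton:22] → Pine (12)
Pine → [Easton:26] → Easton (26)
Return Easton→Corby: 27.
Total = 4 + 12 + 4 + 12 + 26 + 27 = 85.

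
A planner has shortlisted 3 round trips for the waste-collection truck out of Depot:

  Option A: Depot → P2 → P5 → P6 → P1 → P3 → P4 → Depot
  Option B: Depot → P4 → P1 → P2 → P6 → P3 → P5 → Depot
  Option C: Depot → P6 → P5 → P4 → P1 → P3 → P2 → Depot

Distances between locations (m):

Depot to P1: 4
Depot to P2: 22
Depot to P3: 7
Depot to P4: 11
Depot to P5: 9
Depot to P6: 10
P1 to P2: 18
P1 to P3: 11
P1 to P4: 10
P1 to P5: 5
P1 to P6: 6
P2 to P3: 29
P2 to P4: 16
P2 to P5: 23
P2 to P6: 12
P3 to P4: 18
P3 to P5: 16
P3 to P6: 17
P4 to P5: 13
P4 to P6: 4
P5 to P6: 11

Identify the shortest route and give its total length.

Shortest is Option B, total 93 m.

Option A: 22 + 23 + 11 + 6 + 11 + 18 + 11 = 102
Option B: 11 + 10 + 18 + 12 + 17 + 16 + 9 = 93
Option C: 10 + 11 + 13 + 10 + 11 + 29 + 22 = 106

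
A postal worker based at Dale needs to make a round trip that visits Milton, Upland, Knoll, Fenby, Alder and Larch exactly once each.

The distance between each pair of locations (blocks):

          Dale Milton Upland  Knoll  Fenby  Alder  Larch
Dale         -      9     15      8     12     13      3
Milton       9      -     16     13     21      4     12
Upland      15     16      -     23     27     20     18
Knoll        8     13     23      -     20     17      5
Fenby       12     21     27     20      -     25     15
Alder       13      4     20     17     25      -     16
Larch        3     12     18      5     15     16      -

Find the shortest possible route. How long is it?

Dale-Milton-Upland-Knoll-Fenby-Alder-Larch-Dale: 9+16+23+20+25+16+3 = 112
Dale-Milton-Upland-Knoll-Fenby-Larch-Alder-Dale: 9+16+23+20+15+16+13 = 112
Dale-Milton-Upland-Knoll-Alder-Fenby-Larch-Dale: 9+16+23+17+25+15+3 = 108
Dale-Milton-Upland-Knoll-Alder-Larch-Fenby-Dale: 9+16+23+17+16+15+12 = 108
Dale-Milton-Upland-Knoll-Larch-Fenby-Alder-Dale: 9+16+23+5+15+25+13 = 106
Dale-Milton-Upland-Knoll-Larch-Alder-Fenby-Dale: 9+16+23+5+16+25+12 = 106
Dale-Milton-Upland-Fenby-Knoll-Alder-Larch-Dale: 9+16+27+20+17+16+3 = 108
Dale-Milton-Upland-Fenby-Knoll-Larch-Alder-Dale: 9+16+27+20+5+16+13 = 106
… (352 more)
Dale-Upland-Milton-Alder-Knoll-Larch-Fenby-Dale: 15+16+4+17+5+15+12 = 84  ← best
The minimum is 84.
One optimal route: Dale → Upland → Milton → Alder → Knoll → Larch → Fenby → Dale (or its reverse).

Shortest round trip = 84 blocks.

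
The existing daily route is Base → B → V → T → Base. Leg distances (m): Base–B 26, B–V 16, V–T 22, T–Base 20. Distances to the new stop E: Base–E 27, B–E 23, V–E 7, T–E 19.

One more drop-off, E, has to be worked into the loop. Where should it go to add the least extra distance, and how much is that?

Adding 4 m by placing E on the V–T leg.

Insertion cost between consecutive stops i–j is d(i,E) + d(E,j) − d(i,j):
  between Base and B: 27 + 23 − 26 = 24
  between B and V: 23 + 7 − 16 = 14
  between V and T: 7 + 19 − 22 = 4
  between T and Base: 19 + 27 − 20 = 26
Cheapest insertion is between V and T, adding 4.
New total = 84 + 4 = 88.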